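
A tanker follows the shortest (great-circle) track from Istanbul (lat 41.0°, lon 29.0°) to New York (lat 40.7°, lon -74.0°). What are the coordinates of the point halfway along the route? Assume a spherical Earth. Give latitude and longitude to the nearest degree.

≈ lat 54°, lon -23°

From cos δ = sin φ₁ sin φ₂ + cos φ₁ cos φ₂ cos Δλ, the central angle is δ ≈ 1.267 rad (72.6°).
Interpolate at f = 1/2 with slerp weights a = sin((1−f)δ)/sin δ ≈ 0.620, b = sin(fδ)/sin δ ≈ 0.620.
p = a·p₁ + b·p₂ ≈ (0.539, -0.225, 0.812); φ = arcsin(p_z) ≈ 54.25°, λ = atan2(p_y, p_x) ≈ -22.66°.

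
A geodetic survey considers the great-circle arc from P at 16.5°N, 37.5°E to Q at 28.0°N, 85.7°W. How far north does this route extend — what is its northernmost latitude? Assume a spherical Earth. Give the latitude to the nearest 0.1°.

The great circle lies in the plane with unit normal n̂ = (p₁ × p₂)/|p₁ × p₂|.
Here n̂_z ≈ -0.750; the vertex latitude is φ_max = arccos|n̂_z| ≈ 41.4°.

≈ 41.4°N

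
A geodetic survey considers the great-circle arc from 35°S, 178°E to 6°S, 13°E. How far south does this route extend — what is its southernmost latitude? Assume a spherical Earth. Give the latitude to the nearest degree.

≈ 72°S

The great circle lies in the plane with unit normal n̂ = (p₁ × p₂)/|p₁ × p₂|.
Here n̂_z ≈ -0.307; the vertex latitude is φ_max = arccos|n̂_z| ≈ 72.1°.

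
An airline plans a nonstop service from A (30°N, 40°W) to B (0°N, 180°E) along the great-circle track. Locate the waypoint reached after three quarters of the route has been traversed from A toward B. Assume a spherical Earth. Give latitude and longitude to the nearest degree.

Convert each endpoint to a unit vector on the sphere (x = cos φ cos λ, y = cos φ sin λ, z = sin φ).
The central angle between the endpoints is δ = arccos(p₁·p₂) ≈ 2.296 rad (131.6°).
Interpolate at f = 3/4 with slerp weights a = sin((1−f)δ)/sin δ ≈ 0.726, b = sin(fδ)/sin δ ≈ 1.321.
p = a·p₁ + b·p₂ ≈ (-0.840, -0.404, 0.363); φ = arcsin(p_z) ≈ 21.28°, λ = atan2(p_y, p_x) ≈ -154.31°.

≈ (21°N, 154°W)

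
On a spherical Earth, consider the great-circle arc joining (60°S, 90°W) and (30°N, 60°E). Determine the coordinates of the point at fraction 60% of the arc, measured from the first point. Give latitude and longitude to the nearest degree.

≈ (23°S, 37°E)

Convert each endpoint to a unit vector on the sphere (x = cos φ cos λ, y = cos φ sin λ, z = sin φ).
The central angle between the endpoints is δ = arccos(p₁·p₂) ≈ 2.512 rad (143.9°).
Interpolate at f = 0.60 with slerp weights a = sin((1−f)δ)/sin δ ≈ 1.432, b = sin(fδ)/sin δ ≈ 1.694.
p = a·p₁ + b·p₂ ≈ (0.733, 0.554, -0.394); φ = arcsin(p_z) ≈ -23.18°, λ = atan2(p_y, p_x) ≈ 37.07°.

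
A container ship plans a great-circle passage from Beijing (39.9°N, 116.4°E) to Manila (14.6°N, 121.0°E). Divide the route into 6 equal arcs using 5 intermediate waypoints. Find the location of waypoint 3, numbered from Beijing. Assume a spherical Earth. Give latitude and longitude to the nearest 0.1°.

≈ 27.3°N, 119.0°E

The haversine formula gives a central angle δ ≈ 0.447 rad (25.6°) between the endpoints.
Interpolate at f = 3/6 with slerp weights a = sin((1−f)δ)/sin δ ≈ 0.513, b = sin(fδ)/sin δ ≈ 0.513.
p = a·p₁ + b·p₂ ≈ (-0.430, 0.778, 0.458); φ = arcsin(p_z) ≈ 27.27°, λ = atan2(p_y, p_x) ≈ 118.97°.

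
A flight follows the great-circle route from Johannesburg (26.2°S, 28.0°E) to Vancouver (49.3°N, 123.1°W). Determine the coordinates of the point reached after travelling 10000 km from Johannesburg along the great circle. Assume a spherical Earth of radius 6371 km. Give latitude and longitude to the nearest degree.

Write both endpoints as unit vectors p₁, p₂ with components (cos φ cos λ, cos φ sin λ, sin φ).
The central angle between the endpoints is δ = arccos(p₁·p₂) ≈ 2.581 rad (147.9°). The total great-circle distance is δ·R ≈ 2.581 × 6371 ≈ 16444 km, so the target fraction is f = 10000/16444 ≈ 0.608.
Interpolate at f ≈ 0.608 with slerp weights a = sin((1−f)δ)/sin δ ≈ 1.594, b = sin(fδ)/sin δ ≈ 1.881.
p = a·p₁ + b·p₂ ≈ (0.593, -0.356, 0.722); φ = arcsin(p_z) ≈ 46.23°, λ = atan2(p_y, p_x) ≈ -30.97°.

≈ 46°N, 31°W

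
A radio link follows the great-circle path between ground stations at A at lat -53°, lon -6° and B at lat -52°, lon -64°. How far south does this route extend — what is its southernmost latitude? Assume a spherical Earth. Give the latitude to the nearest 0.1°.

The great circle lies in the plane with unit normal n̂ = (p₁ × p₂)/|p₁ × p₂|.
Here n̂_z ≈ -0.557; the vertex latitude is φ_max = arccos|n̂_z| ≈ 56.2°.
Check via Clairaut: cos φ_max = |cos φ₁| · sin C = cos(53.0°)·sin(112.3°) ≈ 0.557, again giving ≈ 56.2°.

≈ -56.2°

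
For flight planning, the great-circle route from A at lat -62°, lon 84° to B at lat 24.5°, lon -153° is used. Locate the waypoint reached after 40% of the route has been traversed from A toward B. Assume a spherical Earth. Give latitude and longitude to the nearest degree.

Convert each endpoint to a unit vector on the sphere (x = cos φ cos λ, y = cos φ sin λ, z = sin φ).
The central angle between the endpoints is δ = arccos(p₁·p₂) ≈ 2.213 rad (126.8°).
Interpolate at f = 0.40 with slerp weights a = sin((1−f)δ)/sin δ ≈ 1.212, b = sin(fδ)/sin δ ≈ 0.966.
p = a·p₁ + b·p₂ ≈ (-0.724, 0.167, -0.669); φ = arcsin(p_z) ≈ -42.01°, λ = atan2(p_y, p_x) ≈ 167.04°.

≈ lat -42°, lon 167°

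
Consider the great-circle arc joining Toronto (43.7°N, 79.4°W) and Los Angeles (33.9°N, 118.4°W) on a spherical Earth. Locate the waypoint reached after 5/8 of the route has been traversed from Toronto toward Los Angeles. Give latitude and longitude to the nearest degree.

≈ 39°N, 105°W

Convert each endpoint to a unit vector on the sphere (x = cos φ cos λ, y = cos φ sin λ, z = sin φ).
The central angle between the endpoints is δ = arccos(p₁·p₂) ≈ 0.552 rad (31.6°).
Interpolate at f = 5/8 with slerp weights a = sin((1−f)δ)/sin δ ≈ 0.392, b = sin(fδ)/sin δ ≈ 0.645.
p = a·p₁ + b·p₂ ≈ (-0.202, -0.749, 0.630); φ = arcsin(p_z) ≈ 39.08°, λ = atan2(p_y, p_x) ≈ -105.12°.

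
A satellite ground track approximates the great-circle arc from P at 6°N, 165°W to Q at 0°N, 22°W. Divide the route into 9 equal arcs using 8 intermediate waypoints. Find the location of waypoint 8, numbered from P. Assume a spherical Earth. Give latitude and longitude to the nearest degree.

The haversine formula gives a central angle δ ≈ 2.489 rad (142.6°) between the endpoints.
Interpolate at f = 8/9 with slerp weights a = sin((1−f)δ)/sin δ ≈ 0.449, b = sin(fδ)/sin δ ≈ 1.319.
p = a·p₁ + b·p₂ ≈ (0.791, -0.610, 0.047); φ = arcsin(p_z) ≈ 2.69°, λ = atan2(p_y, p_x) ≈ -37.62°.

≈ 3°N, 38°W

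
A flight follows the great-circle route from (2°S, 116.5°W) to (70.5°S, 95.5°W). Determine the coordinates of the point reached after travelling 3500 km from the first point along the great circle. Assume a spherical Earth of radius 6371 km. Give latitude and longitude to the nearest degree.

Write both endpoints as unit vectors p₁, p₂ with components (cos φ cos λ, cos φ sin λ, sin φ).
The central angle between the endpoints is δ = arccos(p₁·p₂) ≈ 1.219 rad (69.9°). The total great-circle distance is δ·R ≈ 1.219 × 6371 ≈ 7768 km, so the target fraction is f = 3500/7768 ≈ 0.451.
Interpolate at f ≈ 0.451 with slerp weights a = sin((1−f)δ)/sin δ ≈ 0.661, b = sin(fδ)/sin δ ≈ 0.556.
p = a·p₁ + b·p₂ ≈ (-0.313, -0.776, -0.547); φ = arcsin(p_z) ≈ -33.18°, λ = atan2(p_y, p_x) ≈ -111.94°.

≈ (33°S, 112°W)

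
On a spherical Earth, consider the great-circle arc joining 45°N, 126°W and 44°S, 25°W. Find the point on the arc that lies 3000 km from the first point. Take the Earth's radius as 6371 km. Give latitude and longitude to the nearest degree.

≈ 28°N, 99°W

From cos δ = sin φ₁ sin φ₂ + cos φ₁ cos φ₂ cos Δλ, the central angle is δ ≈ 2.200 rad (126.0°). The total great-circle distance is δ·R ≈ 2.200 × 6371 ≈ 14014 km, so the target fraction is f = 3000/14014 ≈ 0.214.
Interpolate at f ≈ 0.214 with slerp weights a = sin((1−f)δ)/sin δ ≈ 1.221, b = sin(fδ)/sin δ ≈ 0.561.
p = a·p₁ + b·p₂ ≈ (-0.142, -0.869, 0.474); φ = arcsin(p_z) ≈ 28.28°, λ = atan2(p_y, p_x) ≈ -99.27°.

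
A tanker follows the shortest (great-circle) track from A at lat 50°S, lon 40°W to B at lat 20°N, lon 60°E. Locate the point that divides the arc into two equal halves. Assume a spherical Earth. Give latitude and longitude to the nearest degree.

≈ lat 22°S, lon 23°E

From cos δ = sin φ₁ sin φ₂ + cos φ₁ cos φ₂ cos Δλ, the central angle is δ ≈ 1.946 rad (111.5°).
Interpolate at f = 1/2 with slerp weights a = sin((1−f)δ)/sin δ ≈ 0.889, b = sin(fδ)/sin δ ≈ 0.889.
p = a·p₁ + b·p₂ ≈ (0.855, 0.356, -0.377); φ = arcsin(p_z) ≈ -22.14°, λ = atan2(p_y, p_x) ≈ 22.60°.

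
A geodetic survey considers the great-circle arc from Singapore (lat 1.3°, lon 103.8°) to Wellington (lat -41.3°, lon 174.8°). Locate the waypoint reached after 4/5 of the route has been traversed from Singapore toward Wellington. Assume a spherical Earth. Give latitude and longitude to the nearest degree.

≈ lat -36°, lon 156°

Write both endpoints as unit vectors p₁, p₂ with components (cos φ cos λ, cos φ sin λ, sin φ).
The central angle between the endpoints is δ = arccos(p₁·p₂) ≈ 1.339 rad (76.7°).
Interpolate at f = 4/5 with slerp weights a = sin((1−f)δ)/sin δ ≈ 0.272, b = sin(fδ)/sin δ ≈ 0.902.
p = a·p₁ + b·p₂ ≈ (-0.740, 0.325, -0.589); φ = arcsin(p_z) ≈ -36.09°, λ = atan2(p_y, p_x) ≈ 156.25°.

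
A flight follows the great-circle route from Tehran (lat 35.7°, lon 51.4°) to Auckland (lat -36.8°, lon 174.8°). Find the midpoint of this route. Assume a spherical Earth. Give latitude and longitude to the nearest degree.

≈ lat -1°, lon 112°

Write both endpoints as unit vectors p₁, p₂ with components (cos φ cos λ, cos φ sin λ, sin φ).
The central angle between the endpoints is δ = arccos(p₁·p₂) ≈ 2.357 rad (135.0°).
Interpolate at f = 1/2 with slerp weights a = sin((1−f)δ)/sin δ ≈ 1.307, b = sin(fδ)/sin δ ≈ 1.307.
p = a·p₁ + b·p₂ ≈ (-0.380, 0.925, -0.020); φ = arcsin(p_z) ≈ -1.16°, λ = atan2(p_y, p_x) ≈ 112.35°.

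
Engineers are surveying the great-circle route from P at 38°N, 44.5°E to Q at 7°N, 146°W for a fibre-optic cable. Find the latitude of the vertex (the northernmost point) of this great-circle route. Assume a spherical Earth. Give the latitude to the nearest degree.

The great circle lies in the plane with unit normal n̂ = (p₁ × p₂)/|p₁ × p₂|.
Here n̂_z ≈ +0.198; the vertex latitude is φ_max = arccos|n̂_z| ≈ 78.6°.
Check via Clairaut: cos φ_max = |cos φ₁| · sin C = cos(38.0°)·sin(14.6°) ≈ 0.198, again giving ≈ 78.6°.

≈ 79°N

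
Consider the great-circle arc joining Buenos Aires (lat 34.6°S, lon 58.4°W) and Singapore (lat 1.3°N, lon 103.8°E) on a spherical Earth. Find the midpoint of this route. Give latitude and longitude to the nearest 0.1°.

Write both endpoints as unit vectors p₁, p₂ with components (cos φ cos λ, cos φ sin λ, sin φ).
The central angle between the endpoints is δ = arccos(p₁·p₂) ≈ 2.492 rad (142.8°).
Interpolate at f = 1/2 with slerp weights a = sin((1−f)δ)/sin δ ≈ 1.567, b = sin(fδ)/sin δ ≈ 1.567.
p = a·p₁ + b·p₂ ≈ (0.302, 0.423, -0.854); φ = arcsin(p_z) ≈ -58.69°, λ = atan2(p_y, p_x) ≈ 54.44°.

≈ lat 58.7°S, lon 54.4°E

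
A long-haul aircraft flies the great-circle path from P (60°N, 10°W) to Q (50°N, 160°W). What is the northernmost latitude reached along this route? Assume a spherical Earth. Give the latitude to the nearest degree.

The great circle lies in the plane with unit normal n̂ = (p₁ × p₂)/|p₁ × p₂|.
Here n̂_z ≈ -0.174; the vertex latitude is φ_max = arccos|n̂_z| ≈ 80.0°.
Check via Clairaut: cos φ_max = |cos φ₁| · sin C = cos(60.0°)·sin(20.4°) ≈ 0.174, again giving ≈ 80.0°.

≈ 80°N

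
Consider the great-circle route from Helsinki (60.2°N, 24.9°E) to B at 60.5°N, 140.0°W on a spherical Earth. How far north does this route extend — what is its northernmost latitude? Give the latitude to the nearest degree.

≈ 86°N

The great circle lies in the plane with unit normal n̂ = (p₁ × p₂)/|p₁ × p₂|.
Here n̂_z ≈ -0.075; the vertex latitude is φ_max = arccos|n̂_z| ≈ 85.7°.
Check via Clairaut: cos φ_max = |cos φ₁| · sin C = cos(60.2°)·sin(8.6°) ≈ 0.075, again giving ≈ 85.7°.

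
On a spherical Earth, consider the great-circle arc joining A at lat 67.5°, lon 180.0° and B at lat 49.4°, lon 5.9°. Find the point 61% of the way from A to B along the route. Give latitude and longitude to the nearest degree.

Write both endpoints as unit vectors p₁, p₂ with components (cos φ cos λ, cos φ sin λ, sin φ).
The central angle between the endpoints is δ = arccos(p₁·p₂) ≈ 1.100 rad (63.0°).
Interpolate at f = 0.61 with slerp weights a = sin((1−f)δ)/sin δ ≈ 0.467, b = sin(fδ)/sin δ ≈ 0.698.
p = a·p₁ + b·p₂ ≈ (0.273, 0.047, 0.961); φ = arcsin(p_z) ≈ 73.92°, λ = atan2(p_y, p_x) ≈ 9.70°.

≈ lat 74°, lon 10°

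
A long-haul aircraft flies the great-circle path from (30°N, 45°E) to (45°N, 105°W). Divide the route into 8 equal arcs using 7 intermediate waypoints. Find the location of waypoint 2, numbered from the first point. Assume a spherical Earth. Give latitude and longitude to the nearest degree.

≈ (53°N, 30°E)

The haversine formula gives a central angle δ ≈ 1.749 rad (100.2°) between the endpoints.
Interpolate at f = 2/8 with slerp weights a = sin((1−f)δ)/sin δ ≈ 0.982, b = sin(fδ)/sin δ ≈ 0.430.
p = a·p₁ + b·p₂ ≈ (0.523, 0.308, 0.795); φ = arcsin(p_z) ≈ 52.67°, λ = atan2(p_y, p_x) ≈ 30.48°.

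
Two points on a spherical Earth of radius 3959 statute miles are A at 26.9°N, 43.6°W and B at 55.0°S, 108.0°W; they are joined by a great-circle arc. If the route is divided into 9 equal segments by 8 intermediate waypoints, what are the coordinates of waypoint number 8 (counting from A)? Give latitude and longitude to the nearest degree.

≈ 48°S, 95°W

The haversine formula gives a central angle δ ≈ 1.721 rad (98.6°) between the endpoints.
Interpolate at f = 8/9 with slerp weights a = sin((1−f)δ)/sin δ ≈ 0.192, b = sin(fδ)/sin δ ≈ 1.011.
p = a·p₁ + b·p₂ ≈ (-0.055, -0.669, -0.741); φ = arcsin(p_z) ≈ -47.80°, λ = atan2(p_y, p_x) ≈ -94.69°.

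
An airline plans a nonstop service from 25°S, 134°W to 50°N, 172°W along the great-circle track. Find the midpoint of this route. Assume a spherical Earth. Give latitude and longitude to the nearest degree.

≈ 13°N, 150°W

Convert each endpoint to a unit vector on the sphere (x = cos φ cos λ, y = cos φ sin λ, z = sin φ).
The central angle between the endpoints is δ = arccos(p₁·p₂) ≈ 1.435 rad (82.2°).
Interpolate at f = 1/2 with slerp weights a = sin((1−f)δ)/sin δ ≈ 0.664, b = sin(fδ)/sin δ ≈ 0.664.
p = a·p₁ + b·p₂ ≈ (-0.840, -0.492, 0.228); φ = arcsin(p_z) ≈ 13.17°, λ = atan2(p_y, p_x) ≈ -149.65°.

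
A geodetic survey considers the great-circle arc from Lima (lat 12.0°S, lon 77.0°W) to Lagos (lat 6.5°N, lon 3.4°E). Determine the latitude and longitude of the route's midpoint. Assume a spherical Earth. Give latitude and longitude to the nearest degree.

≈ lat 4°S, lon 36°W

The haversine formula gives a central angle δ ≈ 1.432 rad (82.0°) between the endpoints.
Interpolate at f = 1/2 with slerp weights a = sin((1−f)δ)/sin δ ≈ 0.663, b = sin(fδ)/sin δ ≈ 0.663.
p = a·p₁ + b·p₂ ≈ (0.803, -0.593, -0.063); φ = arcsin(p_z) ≈ -3.60°, λ = atan2(p_y, p_x) ≈ -36.42°.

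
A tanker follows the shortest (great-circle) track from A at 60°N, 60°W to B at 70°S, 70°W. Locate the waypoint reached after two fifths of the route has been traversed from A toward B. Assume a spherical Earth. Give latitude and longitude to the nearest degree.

≈ 8°N, 64°W

The haversine formula gives a central angle δ ≈ 2.272 rad (130.2°) between the endpoints.
Interpolate at f = 2/5 with slerp weights a = sin((1−f)δ)/sin δ ≈ 1.281, b = sin(fδ)/sin δ ≈ 1.033.
p = a·p₁ + b·p₂ ≈ (0.441, -0.887, 0.139); φ = arcsin(p_z) ≈ 7.99°, λ = atan2(p_y, p_x) ≈ -63.55°.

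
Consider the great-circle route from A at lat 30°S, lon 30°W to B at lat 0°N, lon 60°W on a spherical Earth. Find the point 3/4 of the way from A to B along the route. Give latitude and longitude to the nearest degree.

≈ lat 8°S, lon 53°W

From cos δ = sin φ₁ sin φ₂ + cos φ₁ cos φ₂ cos Δλ, the central angle is δ ≈ 0.723 rad (41.4°).
Interpolate at f = 3/4 with slerp weights a = sin((1−f)δ)/sin δ ≈ 0.272, b = sin(fδ)/sin δ ≈ 0.780.
p = a·p₁ + b·p₂ ≈ (0.594, -0.793, -0.136); φ = arcsin(p_z) ≈ -7.81°, λ = atan2(p_y, p_x) ≈ -53.18°.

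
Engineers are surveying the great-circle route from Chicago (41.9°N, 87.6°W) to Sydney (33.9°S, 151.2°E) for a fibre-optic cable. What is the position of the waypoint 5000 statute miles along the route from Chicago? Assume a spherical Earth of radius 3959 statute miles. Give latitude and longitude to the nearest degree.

Convert each endpoint to a unit vector on the sphere (x = cos φ cos λ, y = cos φ sin λ, z = sin φ).
The central angle between the endpoints is δ = arccos(p₁·p₂) ≈ 2.336 rad (133.8°). The total great-circle distance is δ·R ≈ 2.336 × 3959 ≈ 9247 mi, so the target fraction is f = 5000/9247 ≈ 0.541.
Interpolate at f ≈ 0.541 with slerp weights a = sin((1−f)δ)/sin δ ≈ 1.218, b = sin(fδ)/sin δ ≈ 1.321.
p = a·p₁ + b·p₂ ≈ (-0.923, -0.377, 0.077); φ = arcsin(p_z) ≈ 4.39°, λ = atan2(p_y, p_x) ≈ -157.76°.

≈ (4°N, 158°W)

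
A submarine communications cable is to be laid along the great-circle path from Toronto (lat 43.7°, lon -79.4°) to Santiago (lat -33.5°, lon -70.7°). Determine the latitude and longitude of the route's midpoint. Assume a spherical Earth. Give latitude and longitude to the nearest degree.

≈ lat 5°, lon -75°

From cos δ = sin φ₁ sin φ₂ + cos φ₁ cos φ₂ cos Δλ, the central angle is δ ≈ 1.355 rad (77.6°).
Interpolate at f = 1/2 with slerp weights a = sin((1−f)δ)/sin δ ≈ 0.642, b = sin(fδ)/sin δ ≈ 0.642.
p = a·p₁ + b·p₂ ≈ (0.262, -0.961, 0.089); φ = arcsin(p_z) ≈ 5.11°, λ = atan2(p_y, p_x) ≈ -74.74°.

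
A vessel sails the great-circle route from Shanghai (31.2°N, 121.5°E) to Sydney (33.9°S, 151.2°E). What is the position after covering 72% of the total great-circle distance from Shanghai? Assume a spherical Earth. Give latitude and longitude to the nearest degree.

From cos δ = sin φ₁ sin φ₂ + cos φ₁ cos φ₂ cos Δλ, the central angle is δ ≈ 1.237 rad (70.9°).
Interpolate at f = 0.72 with slerp weights a = sin((1−f)δ)/sin δ ≈ 0.359, b = sin(fδ)/sin δ ≈ 0.823.
p = a·p₁ + b·p₂ ≈ (-0.759, 0.591, -0.273); φ = arcsin(p_z) ≈ -15.83°, λ = atan2(p_y, p_x) ≈ 142.09°.

≈ 16°S, 142°E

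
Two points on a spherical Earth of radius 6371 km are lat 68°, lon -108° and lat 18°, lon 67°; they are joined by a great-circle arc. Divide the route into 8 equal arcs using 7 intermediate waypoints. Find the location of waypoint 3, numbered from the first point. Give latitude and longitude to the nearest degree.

≈ lat 77°, lon 60°

Write both endpoints as unit vectors p₁, p₂ with components (cos φ cos λ, cos φ sin λ, sin φ).
The central angle between the endpoints is δ = arccos(p₁·p₂) ≈ 1.639 rad (93.9°).
Interpolate at f = 3/8 with slerp weights a = sin((1−f)δ)/sin δ ≈ 0.856, b = sin(fδ)/sin δ ≈ 0.578.
p = a·p₁ + b·p₂ ≈ (0.116, 0.201, 0.973); φ = arcsin(p_z) ≈ 76.59°, λ = atan2(p_y, p_x) ≈ 60.07°.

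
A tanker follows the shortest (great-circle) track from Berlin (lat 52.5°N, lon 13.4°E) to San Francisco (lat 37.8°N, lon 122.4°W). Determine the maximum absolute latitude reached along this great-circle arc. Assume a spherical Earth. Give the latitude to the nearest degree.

≈ 70°N

The great circle lies in the plane with unit normal n̂ = (p₁ × p₂)/|p₁ × p₂|.
Here n̂_z ≈ -0.339; the vertex latitude is φ_max = arccos|n̂_z| ≈ 70.2°.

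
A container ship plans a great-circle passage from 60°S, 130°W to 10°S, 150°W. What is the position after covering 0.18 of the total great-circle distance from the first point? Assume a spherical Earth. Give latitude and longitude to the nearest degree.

Convert each endpoint to a unit vector on the sphere (x = cos φ cos λ, y = cos φ sin λ, z = sin φ).
The central angle between the endpoints is δ = arccos(p₁·p₂) ≈ 0.911 rad (52.2°).
Interpolate at f = 0.18 with slerp weights a = sin((1−f)δ)/sin δ ≈ 0.860, b = sin(fδ)/sin δ ≈ 0.207.
p = a·p₁ + b·p₂ ≈ (-0.453, -0.431, -0.781); φ = arcsin(p_z) ≈ -51.31°, λ = atan2(p_y, p_x) ≈ -136.39°.

≈ 51°S, 136°W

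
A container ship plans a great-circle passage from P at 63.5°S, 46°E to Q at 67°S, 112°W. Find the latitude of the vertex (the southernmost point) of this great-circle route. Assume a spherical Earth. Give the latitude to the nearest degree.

≈ 85°S

The great circle lies in the plane with unit normal n̂ = (p₁ × p₂)/|p₁ × p₂|.
Here n̂_z ≈ -0.087; the vertex latitude is φ_max = arccos|n̂_z| ≈ 85.0°.
Check via Clairaut: cos φ_max = |cos φ₁| · sin C = cos(63.5°)·sin(168.7°) ≈ 0.087, again giving ≈ 85.0°.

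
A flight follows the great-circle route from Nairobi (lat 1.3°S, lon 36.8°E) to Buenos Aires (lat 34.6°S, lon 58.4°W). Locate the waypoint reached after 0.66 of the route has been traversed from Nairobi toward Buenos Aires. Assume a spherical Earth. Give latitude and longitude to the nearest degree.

Write both endpoints as unit vectors p₁, p₂ with components (cos φ cos λ, cos φ sin λ, sin φ).
The central angle between the endpoints is δ = arccos(p₁·p₂) ≈ 1.633 rad (93.5°).
Interpolate at f = 0.66 with slerp weights a = sin((1−f)δ)/sin δ ≈ 0.528, b = sin(fδ)/sin δ ≈ 0.882.
p = a·p₁ + b·p₂ ≈ (0.803, -0.302, -0.513); φ = arcsin(p_z) ≈ -30.87°, λ = atan2(p_y, p_x) ≈ -20.63°.

≈ lat 31°S, lon 21°W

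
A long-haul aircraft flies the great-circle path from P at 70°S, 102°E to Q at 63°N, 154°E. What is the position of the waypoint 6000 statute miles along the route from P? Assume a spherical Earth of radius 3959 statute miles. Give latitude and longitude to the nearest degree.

≈ 14°N, 135°E

Convert each endpoint to a unit vector on the sphere (x = cos φ cos λ, y = cos φ sin λ, z = sin φ).
The central angle between the endpoints is δ = arccos(p₁·p₂) ≈ 2.406 rad (137.9°). The total great-circle distance is δ·R ≈ 2.406 × 3959 ≈ 9527 mi, so the target fraction is f = 6000/9527 ≈ 0.630.
Interpolate at f ≈ 0.630 with slerp weights a = sin((1−f)δ)/sin δ ≈ 1.159, b = sin(fδ)/sin δ ≈ 1.489.
p = a·p₁ + b·p₂ ≈ (-0.690, 0.684, 0.237); φ = arcsin(p_z) ≈ 13.71°, λ = atan2(p_y, p_x) ≈ 135.24°.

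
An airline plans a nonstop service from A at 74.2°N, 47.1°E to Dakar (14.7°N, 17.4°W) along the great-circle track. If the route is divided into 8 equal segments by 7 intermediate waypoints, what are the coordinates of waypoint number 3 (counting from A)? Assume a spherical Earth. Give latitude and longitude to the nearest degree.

From cos δ = sin φ₁ sin φ₂ + cos φ₁ cos φ₂ cos Δλ, the central angle is δ ≈ 1.205 rad (69.0°).
Interpolate at f = 3/8 with slerp weights a = sin((1−f)δ)/sin δ ≈ 0.732, b = sin(fδ)/sin δ ≈ 0.468.
p = a·p₁ + b·p₂ ≈ (0.567, 0.011, 0.823); φ = arcsin(p_z) ≈ 55.43°, λ = atan2(p_y, p_x) ≈ 1.09°.

≈ 55°N, 1°E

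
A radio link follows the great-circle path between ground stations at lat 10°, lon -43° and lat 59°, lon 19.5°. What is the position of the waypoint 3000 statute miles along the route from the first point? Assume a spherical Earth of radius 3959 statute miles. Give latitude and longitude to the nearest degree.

≈ lat 46°, lon -14°

The haversine formula gives a central angle δ ≈ 1.178 rad (67.5°) between the endpoints. The total great-circle distance is δ·R ≈ 1.178 × 3959 ≈ 4663 mi, so the target fraction is f = 3000/4663 ≈ 0.643.
Interpolate at f ≈ 0.643 with slerp weights a = sin((1−f)δ)/sin δ ≈ 0.441, b = sin(fδ)/sin δ ≈ 0.744.
p = a·p₁ + b·p₂ ≈ (0.679, -0.169, 0.714); φ = arcsin(p_z) ≈ 45.60°, λ = atan2(p_y, p_x) ≈ -13.94°.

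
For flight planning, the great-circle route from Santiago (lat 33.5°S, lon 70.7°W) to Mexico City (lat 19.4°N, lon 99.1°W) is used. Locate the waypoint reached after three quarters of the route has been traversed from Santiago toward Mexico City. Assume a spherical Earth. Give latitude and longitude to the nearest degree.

≈ lat 6°N, lon 92°W

Convert each endpoint to a unit vector on the sphere (x = cos φ cos λ, y = cos φ sin λ, z = sin φ).
The central angle between the endpoints is δ = arccos(p₁·p₂) ≈ 1.037 rad (59.4°).
Interpolate at f = 3/4 with slerp weights a = sin((1−f)δ)/sin δ ≈ 0.298, b = sin(fδ)/sin δ ≈ 0.815.
p = a·p₁ + b·p₂ ≈ (-0.040, -0.994, 0.106); φ = arcsin(p_z) ≈ 6.11°, λ = atan2(p_y, p_x) ≈ -92.28°.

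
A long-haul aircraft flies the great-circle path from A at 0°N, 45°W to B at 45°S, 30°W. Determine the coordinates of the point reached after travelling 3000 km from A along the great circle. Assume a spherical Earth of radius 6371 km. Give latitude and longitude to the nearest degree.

From cos δ = sin φ₁ sin φ₂ + cos φ₁ cos φ₂ cos Δλ, the central angle is δ ≈ 0.819 rad (46.9°). The total great-circle distance is δ·R ≈ 0.819 × 6371 ≈ 5217 km, so the target fraction is f = 3000/5217 ≈ 0.575.
Interpolate at f ≈ 0.575 with slerp weights a = sin((1−f)δ)/sin δ ≈ 0.467, b = sin(fδ)/sin δ ≈ 0.621.
p = a·p₁ + b·p₂ ≈ (0.711, -0.550, -0.439); φ = arcsin(p_z) ≈ -26.05°, λ = atan2(p_y, p_x) ≈ -37.73°.

≈ 26°S, 38°W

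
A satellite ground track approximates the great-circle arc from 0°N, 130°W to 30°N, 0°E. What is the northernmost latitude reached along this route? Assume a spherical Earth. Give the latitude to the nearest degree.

The great circle lies in the plane with unit normal n̂ = (p₁ × p₂)/|p₁ × p₂|.
Here n̂_z ≈ +0.799; the vertex latitude is φ_max = arccos|n̂_z| ≈ 37.0°.
Check via Clairaut: cos φ_max = |cos φ₁| · sin C = cos(0.0°)·sin(53.0°) ≈ 0.799, again giving ≈ 37.0°.

≈ 37°N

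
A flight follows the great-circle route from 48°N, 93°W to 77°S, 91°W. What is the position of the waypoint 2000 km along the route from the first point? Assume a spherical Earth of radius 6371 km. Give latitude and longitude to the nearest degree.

≈ 30°N, 93°W

Convert each endpoint to a unit vector on the sphere (x = cos φ cos λ, y = cos φ sin λ, z = sin φ).
The central angle between the endpoints is δ = arccos(p₁·p₂) ≈ 2.182 rad (125.0°). The total great-circle distance is δ·R ≈ 2.182 × 6371 ≈ 13900 km, so the target fraction is f = 2000/13900 ≈ 0.144.
Interpolate at f ≈ 0.144 with slerp weights a = sin((1−f)δ)/sin δ ≈ 1.167, b = sin(fδ)/sin δ ≈ 0.377.
p = a·p₁ + b·p₂ ≈ (-0.042, -0.865, 0.500); φ = arcsin(p_z) ≈ 30.01°, λ = atan2(p_y, p_x) ≈ -92.80°.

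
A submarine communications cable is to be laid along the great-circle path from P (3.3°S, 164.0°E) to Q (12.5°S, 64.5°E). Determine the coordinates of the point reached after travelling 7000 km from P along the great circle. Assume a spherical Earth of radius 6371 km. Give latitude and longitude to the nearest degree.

Convert each endpoint to a unit vector on the sphere (x = cos φ cos λ, y = cos φ sin λ, z = sin φ).
The central angle between the endpoints is δ = arccos(p₁·p₂) ≈ 1.720 rad (98.5°). The total great-circle distance is δ·R ≈ 1.720 × 6371 ≈ 10957 km, so the target fraction is f = 7000/10957 ≈ 0.639.
Interpolate at f ≈ 0.639 with slerp weights a = sin((1−f)δ)/sin δ ≈ 0.588, b = sin(fδ)/sin δ ≈ 0.901.
p = a·p₁ + b·p₂ ≈ (-0.186, 0.956, -0.229); φ = arcsin(p_z) ≈ -13.23°, λ = atan2(p_y, p_x) ≈ 101.02°.

≈ (13°S, 101°E)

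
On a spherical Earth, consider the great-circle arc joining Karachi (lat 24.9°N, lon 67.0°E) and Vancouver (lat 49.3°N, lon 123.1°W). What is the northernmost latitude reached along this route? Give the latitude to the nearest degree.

≈ 84°N

The great circle lies in the plane with unit normal n̂ = (p₁ × p₂)/|p₁ × p₂|.
Here n̂_z ≈ +0.108; the vertex latitude is φ_max = arccos|n̂_z| ≈ 83.8°.
Check via Clairaut: cos φ_max = |cos φ₁| · sin C = cos(24.9°)·sin(6.8°) ≈ 0.108, again giving ≈ 83.8°.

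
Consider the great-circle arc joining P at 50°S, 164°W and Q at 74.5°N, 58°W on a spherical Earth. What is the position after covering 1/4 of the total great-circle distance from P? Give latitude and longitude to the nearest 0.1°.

≈ 16.6°S, 149.5°W

Write both endpoints as unit vectors p₁, p₂ with components (cos φ cos λ, cos φ sin λ, sin φ).
The central angle between the endpoints is δ = arccos(p₁·p₂) ≈ 2.474 rad (141.8°).
Interpolate at f = 1/4 with slerp weights a = sin((1−f)δ)/sin δ ≈ 1.551, b = sin(fδ)/sin δ ≈ 0.937.
p = a·p₁ + b·p₂ ≈ (-0.826, -0.487, -0.285); φ = arcsin(p_z) ≈ -16.56°, λ = atan2(p_y, p_x) ≈ -149.46°.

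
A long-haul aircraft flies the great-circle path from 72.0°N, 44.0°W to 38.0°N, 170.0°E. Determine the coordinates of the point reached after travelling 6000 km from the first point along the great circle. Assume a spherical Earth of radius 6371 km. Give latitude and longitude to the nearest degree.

≈ 51°N, 174°E

From cos δ = sin φ₁ sin φ₂ + cos φ₁ cos φ₂ cos Δλ, the central angle is δ ≈ 1.177 rad (67.4°). The total great-circle distance is δ·R ≈ 1.177 × 6371 ≈ 7499 km, so the target fraction is f = 6000/7499 ≈ 0.800.
Interpolate at f ≈ 0.800 with slerp weights a = sin((1−f)δ)/sin δ ≈ 0.252, b = sin(fδ)/sin δ ≈ 0.876.
p = a·p₁ + b·p₂ ≈ (-0.623, 0.066, 0.779); φ = arcsin(p_z) ≈ 51.18°, λ = atan2(p_y, p_x) ≈ 173.99°.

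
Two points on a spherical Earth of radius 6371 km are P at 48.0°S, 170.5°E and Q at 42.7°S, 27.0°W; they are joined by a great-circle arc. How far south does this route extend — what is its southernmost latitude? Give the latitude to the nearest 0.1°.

≈ 81.5°S

The great circle lies in the plane with unit normal n̂ = (p₁ × p₂)/|p₁ × p₂|.
Here n̂_z ≈ +0.148; the vertex latitude is φ_max = arccos|n̂_z| ≈ 81.5°.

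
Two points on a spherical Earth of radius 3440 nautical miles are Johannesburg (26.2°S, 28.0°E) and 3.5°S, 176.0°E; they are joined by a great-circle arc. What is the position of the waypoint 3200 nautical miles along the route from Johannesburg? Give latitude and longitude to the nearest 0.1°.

Write both endpoints as unit vectors p₁, p₂ with components (cos φ cos λ, cos φ sin λ, sin φ).
The central angle between the endpoints is δ = arccos(p₁·p₂) ≈ 2.393 rad (137.1°). The total great-circle distance is δ·R ≈ 2.393 × 3440 ≈ 8231 nmi, so the target fraction is f = 3200/8231 ≈ 0.389.
Interpolate at f ≈ 0.389 with slerp weights a = sin((1−f)δ)/sin δ ≈ 1.460, b = sin(fδ)/sin δ ≈ 1.178.
p = a·p₁ + b·p₂ ≈ (-0.016, 0.697, -0.717); φ = arcsin(p_z) ≈ -45.78°, λ = atan2(p_y, p_x) ≈ 91.29°.

≈ 45.8°S, 91.3°E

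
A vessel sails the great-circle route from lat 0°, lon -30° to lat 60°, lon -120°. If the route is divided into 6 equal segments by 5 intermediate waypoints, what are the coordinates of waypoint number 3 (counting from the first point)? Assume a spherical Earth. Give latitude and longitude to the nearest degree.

≈ lat 38°, lon -57°

From cos δ = sin φ₁ sin φ₂ + cos φ₁ cos φ₂ cos Δλ, the central angle is δ ≈ 1.571 rad (90.0°).
Interpolate at f = 3/6 with slerp weights a = sin((1−f)δ)/sin δ ≈ 0.707, b = sin(fδ)/sin δ ≈ 0.707.
p = a·p₁ + b·p₂ ≈ (0.436, -0.660, 0.612); φ = arcsin(p_z) ≈ 37.76°, λ = atan2(p_y, p_x) ≈ -56.57°.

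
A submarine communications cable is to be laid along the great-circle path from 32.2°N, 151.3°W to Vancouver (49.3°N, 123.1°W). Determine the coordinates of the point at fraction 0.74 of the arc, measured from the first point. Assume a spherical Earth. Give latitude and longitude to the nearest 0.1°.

From cos δ = sin φ₁ sin φ₂ + cos φ₁ cos φ₂ cos Δλ, the central angle is δ ≈ 0.473 rad (27.1°).
Interpolate at f = 0.74 with slerp weights a = sin((1−f)δ)/sin δ ≈ 0.269, b = sin(fδ)/sin δ ≈ 0.753.
p = a·p₁ + b·p₂ ≈ (-0.468, -0.521, 0.714); φ = arcsin(p_z) ≈ 45.57°, λ = atan2(p_y, p_x) ≈ -131.95°.

≈ 45.6°N, 131.9°W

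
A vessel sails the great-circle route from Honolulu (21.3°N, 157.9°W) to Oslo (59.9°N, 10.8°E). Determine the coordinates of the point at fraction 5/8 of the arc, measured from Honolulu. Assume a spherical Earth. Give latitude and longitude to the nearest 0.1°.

Write both endpoints as unit vectors p₁, p₂ with components (cos φ cos λ, cos φ sin λ, sin φ).
The central angle between the endpoints is δ = arccos(p₁·p₂) ≈ 1.715 rad (98.3°).
Interpolate at f = 5/8 with slerp weights a = sin((1−f)δ)/sin δ ≈ 0.606, b = sin(fδ)/sin δ ≈ 0.887.
p = a·p₁ + b·p₂ ≈ (-0.086, -0.129, 0.988); φ = arcsin(p_z) ≈ 81.08°, λ = atan2(p_y, p_x) ≈ -123.69°.

≈ 81.1°N, 123.7°W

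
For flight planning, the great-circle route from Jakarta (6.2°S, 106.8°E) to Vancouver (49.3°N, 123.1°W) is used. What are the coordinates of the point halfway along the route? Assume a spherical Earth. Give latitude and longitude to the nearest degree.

The haversine formula gives a central angle δ ≈ 2.094 rad (120.0°) between the endpoints.
Interpolate at f = 1/2 with slerp weights a = sin((1−f)δ)/sin δ ≈ 0.999, b = sin(fδ)/sin δ ≈ 0.999.
p = a·p₁ + b·p₂ ≈ (-0.643, 0.405, 0.650); φ = arcsin(p_z) ≈ 40.53°, λ = atan2(p_y, p_x) ≈ 147.78°.

≈ (41°N, 148°E)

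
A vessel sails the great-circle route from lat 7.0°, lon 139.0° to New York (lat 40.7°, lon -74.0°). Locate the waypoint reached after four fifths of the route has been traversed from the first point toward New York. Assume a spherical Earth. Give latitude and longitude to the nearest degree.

From cos δ = sin φ₁ sin φ₂ + cos φ₁ cos φ₂ cos Δλ, the central angle is δ ≈ 2.155 rad (123.5°).
Interpolate at f = 4/5 with slerp weights a = sin((1−f)δ)/sin δ ≈ 0.501, b = sin(fδ)/sin δ ≈ 1.185.
p = a·p₁ + b·p₂ ≈ (-0.128, -0.537, 0.834); φ = arcsin(p_z) ≈ 56.48°, λ = atan2(p_y, p_x) ≈ -103.36°.

≈ lat 56°, lon -103°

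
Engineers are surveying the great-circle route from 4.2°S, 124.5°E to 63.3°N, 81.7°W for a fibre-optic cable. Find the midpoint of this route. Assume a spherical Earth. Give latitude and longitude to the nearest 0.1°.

≈ 52.6°N, 143.0°E

From cos δ = sin φ₁ sin φ₂ + cos φ₁ cos φ₂ cos Δλ, the central angle is δ ≈ 2.057 rad (117.9°).
Interpolate at f = 1/2 with slerp weights a = sin((1−f)δ)/sin δ ≈ 0.969, b = sin(fδ)/sin δ ≈ 0.969.
p = a·p₁ + b·p₂ ≈ (-0.485, 0.366, 0.795); φ = arcsin(p_z) ≈ 52.63°, λ = atan2(p_y, p_x) ≈ 142.96°.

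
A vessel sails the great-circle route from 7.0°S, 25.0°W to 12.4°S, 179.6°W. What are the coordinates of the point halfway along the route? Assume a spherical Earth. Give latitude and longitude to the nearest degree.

Convert each endpoint to a unit vector on the sphere (x = cos φ cos λ, y = cos φ sin λ, z = sin φ).
The central angle between the endpoints is δ = arccos(p₁·p₂) ≈ 2.586 rad (148.2°).
Interpolate at f = 1/2 with slerp weights a = sin((1−f)δ)/sin δ ≈ 1.823, b = sin(fδ)/sin δ ≈ 1.823.
p = a·p₁ + b·p₂ ≈ (-0.141, -0.777, -0.614); φ = arcsin(p_z) ≈ -37.85°, λ = atan2(p_y, p_x) ≈ -100.25°.

≈ 38°S, 100°W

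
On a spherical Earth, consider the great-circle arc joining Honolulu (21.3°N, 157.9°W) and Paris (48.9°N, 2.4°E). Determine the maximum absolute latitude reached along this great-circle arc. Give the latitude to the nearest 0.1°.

≈ 77.5°N

The great circle lies in the plane with unit normal n̂ = (p₁ × p₂)/|p₁ × p₂|.
Here n̂_z ≈ +0.217; the vertex latitude is φ_max = arccos|n̂_z| ≈ 77.5°.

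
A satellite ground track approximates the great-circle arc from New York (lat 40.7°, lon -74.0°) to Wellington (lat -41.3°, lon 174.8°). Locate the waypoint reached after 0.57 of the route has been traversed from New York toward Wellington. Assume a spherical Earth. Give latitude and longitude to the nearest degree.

The haversine formula gives a central angle δ ≈ 2.261 rad (129.5°) between the endpoints.
Interpolate at f = 0.57 with slerp weights a = sin((1−f)δ)/sin δ ≈ 1.071, b = sin(fδ)/sin δ ≈ 1.245.
p = a·p₁ + b·p₂ ≈ (-0.708, -0.696, -0.123); φ = arcsin(p_z) ≈ -7.09°, λ = atan2(p_y, p_x) ≈ -135.49°.

≈ lat -7°, lon -135°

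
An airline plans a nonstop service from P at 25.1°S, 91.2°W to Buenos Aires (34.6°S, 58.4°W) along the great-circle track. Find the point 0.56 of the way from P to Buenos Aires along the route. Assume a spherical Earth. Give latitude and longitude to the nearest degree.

≈ 31°S, 74°W

From cos δ = sin φ₁ sin φ₂ + cos φ₁ cos φ₂ cos Δλ, the central angle is δ ≈ 0.521 rad (29.8°).
Interpolate at f = 0.56 with slerp weights a = sin((1−f)δ)/sin δ ≈ 0.457, b = sin(fδ)/sin δ ≈ 0.578.
p = a·p₁ + b·p₂ ≈ (0.241, -0.818, -0.522); φ = arcsin(p_z) ≈ -31.45°, λ = atan2(p_y, p_x) ≈ -73.62°.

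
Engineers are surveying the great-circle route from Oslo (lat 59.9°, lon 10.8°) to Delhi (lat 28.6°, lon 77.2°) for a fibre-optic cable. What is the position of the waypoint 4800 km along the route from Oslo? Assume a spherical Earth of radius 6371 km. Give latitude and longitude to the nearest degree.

≈ lat 37°, lon 70°

From cos δ = sin φ₁ sin φ₂ + cos φ₁ cos φ₂ cos Δλ, the central angle is δ ≈ 0.939 rad (53.8°). The total great-circle distance is δ·R ≈ 0.939 × 6371 ≈ 5984 km, so the target fraction is f = 4800/5984 ≈ 0.802.
Interpolate at f ≈ 0.802 with slerp weights a = sin((1−f)δ)/sin δ ≈ 0.229, b = sin(fδ)/sin δ ≈ 0.848.
p = a·p₁ + b·p₂ ≈ (0.278, 0.747, 0.604); φ = arcsin(p_z) ≈ 37.14°, λ = atan2(p_y, p_x) ≈ 69.62°.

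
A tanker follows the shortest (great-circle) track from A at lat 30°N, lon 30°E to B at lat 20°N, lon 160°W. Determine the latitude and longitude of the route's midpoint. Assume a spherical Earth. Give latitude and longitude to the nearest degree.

≈ lat 78°N, lon 140°E

Write both endpoints as unit vectors p₁, p₂ with components (cos φ cos λ, cos φ sin λ, sin φ).
The central angle between the endpoints is δ = arccos(p₁·p₂) ≈ 2.253 rad (129.1°).
Interpolate at f = 1/2 with slerp weights a = sin((1−f)δ)/sin δ ≈ 1.163, b = sin(fδ)/sin δ ≈ 1.163.
p = a·p₁ + b·p₂ ≈ (-0.155, 0.130, 0.979); φ = arcsin(p_z) ≈ 78.35°, λ = atan2(p_y, p_x) ≈ 140.00°.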